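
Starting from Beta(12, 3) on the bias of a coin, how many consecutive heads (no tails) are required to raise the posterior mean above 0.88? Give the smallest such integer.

After k heads and 0 tails the posterior is Beta(12+k, 3), with mean (12+k)/(12+3+k).
Set (12+k)/(15+k) > 0.88 and solve: k > (0.88·15 − 12)/(1 − 0.88) = 10.000.
The smallest integer exceeding 10.000 is 11, and checking k=11: (23)/(26) = 0.8846 > 0.88.

k = 11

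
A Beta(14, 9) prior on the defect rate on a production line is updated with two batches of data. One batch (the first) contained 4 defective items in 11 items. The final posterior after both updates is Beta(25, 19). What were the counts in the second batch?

7 defective items and 3 good items

Sequential conjugate updates are equivalent to a single update on the pooled data, so total successes = posterior α − prior α and total failures = posterior β − prior β.
Total across both batches: 25−14=11 defective items, 19−9=10 good items.
Subtract the first batch: 11−4=7 defective items and 10−7=3 good items.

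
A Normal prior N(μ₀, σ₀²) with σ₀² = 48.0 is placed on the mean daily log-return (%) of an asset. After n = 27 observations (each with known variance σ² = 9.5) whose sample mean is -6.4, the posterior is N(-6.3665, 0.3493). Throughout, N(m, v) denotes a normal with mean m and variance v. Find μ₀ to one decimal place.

The posterior mean is a precision-weighted average: μ_n = (τ₀μ₀ + τ_data·x̄)/(τ₀+τ_data), with τ₀=1/σ₀² and τ_data=n/σ².
Here τ₀ = 1/48.0 = 0.020833 and τ_data = 27/9.5 = 2.842105, so τ_n = 2.862938.
Rearranging for μ₀: μ₀ = (μ_n·τ_n − τ_data·x̄)/τ₀ = (-6.3665·2.862938 − 2.842105·-6.4) / 0.020833 = -0.037423/0.020833 ≈ -1.8.

μ₀ = -1.8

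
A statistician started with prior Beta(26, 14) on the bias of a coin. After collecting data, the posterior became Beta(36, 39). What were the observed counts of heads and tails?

10 heads and 25 tails

Beta is conjugate to the binomial likelihood: posterior = Beta(α+s, β+f).
So s = 36 − 26 = 10 and f = 39 − 14 = 25.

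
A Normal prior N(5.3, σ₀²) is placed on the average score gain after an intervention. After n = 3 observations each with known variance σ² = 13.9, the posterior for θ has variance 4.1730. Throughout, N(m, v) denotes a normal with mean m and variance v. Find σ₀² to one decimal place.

σ₀² = 42.0

Posterior precision equals prior precision plus data precision: 1/σ_n² = 1/σ₀² + n/σ².
So 1/σ₀² = 1/4.1730 − 3/13.9 = 0.239636 − 0.215827 = 0.023809.
Hence σ₀² = 1/0.023809 ≈ 42.0.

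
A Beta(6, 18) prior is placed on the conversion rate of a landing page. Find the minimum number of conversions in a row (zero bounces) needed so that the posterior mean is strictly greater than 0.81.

After k conversions and 0 bounces the posterior is Beta(6+k, 18), with mean (6+k)/(6+18+k).
Set (6+k)/(24+k) > 0.81 and solve: k > (0.81·24 − 6)/(1 − 0.81) = 70.737.
The smallest integer exceeding 70.737 is 71, and checking k=71: (77)/(95) = 0.8105 > 0.81.

k = 71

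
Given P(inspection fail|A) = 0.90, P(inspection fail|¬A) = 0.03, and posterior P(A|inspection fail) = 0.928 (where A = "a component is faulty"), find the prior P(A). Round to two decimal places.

P(A) = 0.30

In odds form, posterior odds = prior odds × likelihood ratio, so prior odds = posterior odds ÷ LR.
Posterior odds = 0.928/(1−0.928) = 12.8889. LR = 0.90/0.03 = 30.0000.
Prior odds = 12.8889/30.0000 = 0.4296, so P(A) = 0.4296/(1+0.4296) ≈ 0.30.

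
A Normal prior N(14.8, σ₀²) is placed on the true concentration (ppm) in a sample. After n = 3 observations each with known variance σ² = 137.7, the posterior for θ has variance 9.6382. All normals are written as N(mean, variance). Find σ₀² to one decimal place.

For the Normal–Normal model with known σ², precisions add: τ_n = τ₀ + n/σ².
So 1/σ₀² = 1/9.6382 − 3/137.7 = 0.103754 − 0.021786 = 0.081968.
Hence σ₀² = 1/0.081968 ≈ 12.2.

σ₀² = 12.2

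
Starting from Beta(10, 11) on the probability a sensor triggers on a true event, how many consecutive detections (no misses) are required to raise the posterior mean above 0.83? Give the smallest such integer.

After k detections and 0 misses the posterior is Beta(10+k, 11), with mean (10+k)/(10+11+k).
Set (10+k)/(21+k) > 0.83 and solve: k > (0.83·21 − 10)/(1 − 0.83) = 43.706.
The smallest integer exceeding 43.706 is 44, and checking k=44: (54)/(65) = 0.8308 > 0.83.

k = 44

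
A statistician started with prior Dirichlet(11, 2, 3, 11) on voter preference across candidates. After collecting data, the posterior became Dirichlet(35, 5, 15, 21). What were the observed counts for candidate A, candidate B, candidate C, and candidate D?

counts (24, 3, 12, 10)

For a Dirichlet(α) prior with multinomial counts c, the posterior is Dirichlet(α + c) componentwise.
Counts are posterior − prior componentwise: 35−11=24, 5−2=3, 15−3=12, 21−11=10.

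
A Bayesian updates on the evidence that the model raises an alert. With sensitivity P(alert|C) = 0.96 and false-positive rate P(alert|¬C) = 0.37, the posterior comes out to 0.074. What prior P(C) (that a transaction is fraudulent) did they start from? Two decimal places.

In odds form, posterior odds = prior odds × likelihood ratio, so prior odds = posterior odds ÷ LR.
Posterior odds = 0.074/(1−0.074) = 0.0799. LR = 0.96/0.37 = 2.5946.
Prior odds = 0.0799/2.5946 = 0.0308, so P(C) = 0.0308/(1+0.0308) ≈ 0.03.

P(C) = 0.03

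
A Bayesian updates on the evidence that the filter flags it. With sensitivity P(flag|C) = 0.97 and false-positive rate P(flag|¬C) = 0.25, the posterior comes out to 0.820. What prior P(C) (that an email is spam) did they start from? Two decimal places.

Bayes' rule in odds form gives O(C|E) = O(C)·[P(E|C)/P(E|¬C)], hence O(C) = O(C|E)/LR.
Posterior odds = 0.820/(1−0.820) = 4.5556. LR = 0.97/0.25 = 3.8800.
Prior odds = 4.5556/3.8800 = 1.1741, so P(C) = 1.1741/(1+1.1741) ≈ 0.54.

P(C) = 0.54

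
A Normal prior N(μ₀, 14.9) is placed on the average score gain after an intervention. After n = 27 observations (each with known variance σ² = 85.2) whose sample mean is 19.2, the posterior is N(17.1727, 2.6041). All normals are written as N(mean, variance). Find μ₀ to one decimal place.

μ₀ = 7.6

The posterior mean is a precision-weighted average: μ_n = (τ₀μ₀ + τ_data·x̄)/(τ₀+τ_data), with τ₀=1/σ₀² and τ_data=n/σ².
Here τ₀ = 1/14.9 = 0.067114 and τ_data = 27/85.2 = 0.316901, so τ_n = 0.384015.
Rearranging for μ₀: μ₀ = (μ_n·τ_n − τ_data·x̄)/τ₀ = (17.1727·0.384015 − 0.316901·19.2) / 0.067114 = 0.510075/0.067114 ≈ 7.6.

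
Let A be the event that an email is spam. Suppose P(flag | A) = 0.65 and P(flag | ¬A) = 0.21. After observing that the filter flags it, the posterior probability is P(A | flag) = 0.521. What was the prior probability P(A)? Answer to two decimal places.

P(A) = 0.26

Bayes' rule in odds form gives O(A|E) = O(A)·[P(E|A)/P(E|¬A)], hence O(A) = O(A|E)/LR.
Posterior odds = 0.521/(1−0.521) = 1.0877. LR = 0.65/0.21 = 3.0952.
Prior odds = 1.0877/3.0952 = 0.3514, so P(A) = 0.3514/(1+0.3514) ≈ 0.26.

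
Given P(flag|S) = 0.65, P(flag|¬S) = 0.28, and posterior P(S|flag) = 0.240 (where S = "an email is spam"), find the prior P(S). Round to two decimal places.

In odds form, posterior odds = prior odds × likelihood ratio, so prior odds = posterior odds ÷ LR.
Posterior odds = 0.240/(1−0.240) = 0.3158. LR = 0.65/0.28 = 2.3214.
Prior odds = 0.3158/2.3214 = 0.1360, so P(S) = 0.1360/(1+0.1360) ≈ 0.12.

P(S) = 0.12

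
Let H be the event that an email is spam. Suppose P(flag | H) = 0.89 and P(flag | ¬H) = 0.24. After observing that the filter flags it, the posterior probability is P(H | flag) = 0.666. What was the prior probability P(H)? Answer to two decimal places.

P(H) = 0.35

In odds form, posterior odds = prior odds × likelihood ratio, so prior odds = posterior odds ÷ LR.
Posterior odds = 0.666/(1−0.666) = 1.9940. LR = 0.89/0.24 = 3.7083.
Prior odds = 1.9940/3.7083 = 0.5377, so P(H) = 0.5377/(1+0.5377) ≈ 0.35.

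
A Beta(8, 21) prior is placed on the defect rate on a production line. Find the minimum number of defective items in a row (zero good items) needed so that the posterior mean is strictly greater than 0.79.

k = 72

After k defective items and 0 good items the posterior is Beta(8+k, 21), with mean (8+k)/(8+21+k).
Set (8+k)/(29+k) > 0.79 and solve: k > (0.79·29 − 8)/(1 − 0.79) = 71.000.
The smallest integer exceeding 71.000 is 72, and checking k=72: (80)/(101) = 0.7921 > 0.79.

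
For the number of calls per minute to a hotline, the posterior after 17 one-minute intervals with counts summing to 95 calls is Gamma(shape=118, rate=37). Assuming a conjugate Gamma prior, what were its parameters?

Gamma(shape=23, rate=20)

A Gamma(α, β) prior (rate parametrization) on a Poisson rate with n observations summing to S gives posterior Gamma(α+S, β+n).
So α = 118 − 95 = 23 and β = 37 − 17 = 20.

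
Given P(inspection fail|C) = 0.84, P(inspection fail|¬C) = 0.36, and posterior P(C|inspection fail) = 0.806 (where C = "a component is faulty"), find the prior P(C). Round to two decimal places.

P(C) = 0.64

In odds form, posterior odds = prior odds × likelihood ratio, so prior odds = posterior odds ÷ LR.
Posterior odds = 0.806/(1−0.806) = 4.1546. LR = 0.84/0.36 = 2.3333.
Prior odds = 4.1546/2.3333 = 1.7806, so P(C) = 1.7806/(1+1.7806) ≈ 0.64.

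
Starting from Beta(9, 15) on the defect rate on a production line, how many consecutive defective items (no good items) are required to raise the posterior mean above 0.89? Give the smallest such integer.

k = 113

After k defective items and 0 good items the posterior is Beta(9+k, 15), with mean (9+k)/(9+15+k).
Set (9+k)/(24+k) > 0.89 and solve: k > (0.89·24 − 9)/(1 − 0.89) = 112.364.
The smallest integer exceeding 112.364 is 113.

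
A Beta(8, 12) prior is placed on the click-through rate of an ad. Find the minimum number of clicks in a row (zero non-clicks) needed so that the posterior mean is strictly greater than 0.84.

After k clicks and 0 non-clicks the posterior is Beta(8+k, 12), with mean (8+k)/(8+12+k).
Set (8+k)/(20+k) > 0.84 and solve: k > (0.84·20 − 8)/(1 − 0.84) = 55.000.
The smallest integer exceeding 55.000 is 56.

k = 56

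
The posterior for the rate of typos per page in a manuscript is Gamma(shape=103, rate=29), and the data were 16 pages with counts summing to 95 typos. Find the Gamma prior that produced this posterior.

A Gamma(α, β) prior (rate parametrization) on a Poisson rate with n observations summing to S gives posterior Gamma(α+S, β+n).
So α = 103 − 95 = 8 and β = 29 − 16 = 13.

Gamma(shape=8, rate=13)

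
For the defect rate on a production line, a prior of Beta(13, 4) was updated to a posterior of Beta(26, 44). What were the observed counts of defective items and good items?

13 defective items and 40 good items

A Beta(a, b) prior with s successes and f failures in binomial data gives a Beta(a+s, b+f) posterior.
So s = 26 − 13 = 13 and f = 44 − 4 = 40.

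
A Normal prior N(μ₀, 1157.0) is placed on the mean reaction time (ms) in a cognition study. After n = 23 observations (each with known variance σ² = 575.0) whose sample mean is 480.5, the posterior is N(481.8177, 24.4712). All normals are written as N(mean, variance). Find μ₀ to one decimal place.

μ₀ = 542.8

The posterior mean is a precision-weighted average: μ_n = (τ₀μ₀ + τ_data·x̄)/(τ₀+τ_data), with τ₀=1/σ₀² and τ_data=n/σ².
Here τ₀ = 1/1157.0 = 0.000864 and τ_data = 23/575.0 = 0.040000, so τ_n = 0.040864.
Rearranging for μ₀: μ₀ = (μ_n·τ_n − τ_data·x̄)/τ₀ = (481.8177·0.040864 − 0.040000·480.5) / 0.000864 = 0.468998/0.000864 ≈ 542.8.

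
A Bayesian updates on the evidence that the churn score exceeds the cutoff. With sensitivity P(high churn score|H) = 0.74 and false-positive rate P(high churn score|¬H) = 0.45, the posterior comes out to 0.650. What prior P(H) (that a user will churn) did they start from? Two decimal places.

P(H) = 0.53

Bayes' rule in odds form gives O(H|E) = O(H)·[P(E|H)/P(E|¬H)], hence O(H) = O(H|E)/LR.
Posterior odds = 0.650/(1−0.650) = 1.8571. LR = 0.74/0.45 = 1.6444.
Prior odds = 1.8571/1.6444 = 1.1293, so P(H) = 1.1293/(1+1.1293) ≈ 0.53.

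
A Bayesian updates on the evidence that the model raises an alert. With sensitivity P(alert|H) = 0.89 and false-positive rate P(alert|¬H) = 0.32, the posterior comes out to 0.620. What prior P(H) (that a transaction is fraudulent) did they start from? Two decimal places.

In odds form, posterior odds = prior odds × likelihood ratio, so prior odds = posterior odds ÷ LR.
Posterior odds = 0.620/(1−0.620) = 1.6316. LR = 0.89/0.32 = 2.7812.
Prior odds = 1.6316/2.7812 = 0.5867, so P(H) = 0.5867/(1+0.5867) ≈ 0.37.

P(H) = 0.37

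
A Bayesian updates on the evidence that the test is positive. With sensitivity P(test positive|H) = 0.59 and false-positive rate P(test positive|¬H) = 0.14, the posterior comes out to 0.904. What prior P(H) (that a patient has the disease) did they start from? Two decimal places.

P(H) = 0.69

Bayes' rule in odds form gives O(H|E) = O(H)·[P(E|H)/P(E|¬H)], hence O(H) = O(H|E)/LR.
Posterior odds = 0.904/(1−0.904) = 9.4167. LR = 0.59/0.14 = 4.2143.
Prior odds = 9.4167/4.2143 = 2.2345, so P(H) = 2.2345/(1+2.2345) ≈ 0.69.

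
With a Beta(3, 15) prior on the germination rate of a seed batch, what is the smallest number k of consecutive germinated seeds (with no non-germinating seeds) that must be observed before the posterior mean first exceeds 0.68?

k = 29

After k germinated seeds and 0 non-germinating seeds the posterior is Beta(3+k, 15), with mean (3+k)/(3+15+k).
Set (3+k)/(18+k) > 0.68 and solve: k > (0.68·18 − 3)/(1 − 0.68) = 28.875.
The smallest integer exceeding 28.875 is 29.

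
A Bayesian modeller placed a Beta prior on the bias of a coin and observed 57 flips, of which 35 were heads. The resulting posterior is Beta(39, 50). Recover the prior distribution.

Beta is conjugate to the binomial likelihood: posterior = Beta(a+s, b+f).
Subtract the data counts: 39−35=4, 50−22=28.

Beta(4, 28)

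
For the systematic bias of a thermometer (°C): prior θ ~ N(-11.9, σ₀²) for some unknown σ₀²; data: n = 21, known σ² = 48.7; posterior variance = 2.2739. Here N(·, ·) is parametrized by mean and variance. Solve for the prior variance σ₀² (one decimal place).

For the Normal–Normal model with known σ², precisions add: τ_n = τ₀ + n/σ².
So 1/σ₀² = 1/2.2739 − 21/48.7 = 0.439773 − 0.431211 = 0.008562.
Hence σ₀² = 1/0.008562 ≈ 116.8.

σ₀² = 116.8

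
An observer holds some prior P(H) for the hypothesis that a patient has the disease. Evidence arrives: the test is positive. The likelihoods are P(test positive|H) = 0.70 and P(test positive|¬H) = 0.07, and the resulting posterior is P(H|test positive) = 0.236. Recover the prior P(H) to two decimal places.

In odds form, posterior odds = prior odds × likelihood ratio, so prior odds = posterior odds ÷ LR.
Posterior odds = 0.236/(1−0.236) = 0.3089. LR = 0.70/0.07 = 10.0000.
Prior odds = 0.3089/10.0000 = 0.0309, so P(H) = 0.0309/(1+0.0309) ≈ 0.03.

P(H) = 0.03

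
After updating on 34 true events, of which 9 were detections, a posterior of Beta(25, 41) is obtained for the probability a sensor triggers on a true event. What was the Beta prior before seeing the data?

Beta(16, 16)

A Beta(α, β) prior with s successes and f failures in binomial data gives a Beta(α+s, β+f) posterior.
Subtract the data counts: 25−9=16, 41−25=16.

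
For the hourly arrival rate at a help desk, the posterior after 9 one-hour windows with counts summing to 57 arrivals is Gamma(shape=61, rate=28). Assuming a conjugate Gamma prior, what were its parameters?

Gamma(shape=4, rate=19)

A Gamma(α, β) prior (rate parametrization) on a Poisson rate with n observations summing to S gives posterior Gamma(α+S, β+n).
So α = 61 − 57 = 4 and β = 28 − 9 = 19.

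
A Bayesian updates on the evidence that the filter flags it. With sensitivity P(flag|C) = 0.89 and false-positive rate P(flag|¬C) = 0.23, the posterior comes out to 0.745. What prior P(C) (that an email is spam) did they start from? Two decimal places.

In odds form, posterior odds = prior odds × likelihood ratio, so prior odds = posterior odds ÷ LR.
Posterior odds = 0.745/(1−0.745) = 2.9216. LR = 0.89/0.23 = 3.8696.
Prior odds = 2.9216/3.8696 = 0.7550, so P(C) = 0.7550/(1+0.7550) ≈ 0.43.

P(C) = 0.43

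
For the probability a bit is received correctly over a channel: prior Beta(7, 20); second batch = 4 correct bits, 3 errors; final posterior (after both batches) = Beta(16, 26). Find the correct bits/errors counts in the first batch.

Because Beta–binomial updating is additive in the counts, the combined data contributed (α_post−α_prior, β_post−β_prior) successes and failures.
Total across both batches: 16−7=9 correct bits, 26−20=6 errors.
Subtract the second batch: 9−4=5 correct bits and 6−3=3 errors.

5 correct bits and 3 errors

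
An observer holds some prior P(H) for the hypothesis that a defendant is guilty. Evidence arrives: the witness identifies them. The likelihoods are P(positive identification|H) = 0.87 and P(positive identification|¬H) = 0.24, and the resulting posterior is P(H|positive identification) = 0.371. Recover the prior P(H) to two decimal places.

P(H) = 0.14

In odds form, posterior odds = prior odds × likelihood ratio, so prior odds = posterior odds ÷ LR.
Posterior odds = 0.371/(1−0.371) = 0.5898. LR = 0.87/0.24 = 3.6250.
Prior odds = 0.5898/3.6250 = 0.1627, so P(H) = 0.1627/(1+0.1627) ≈ 0.14.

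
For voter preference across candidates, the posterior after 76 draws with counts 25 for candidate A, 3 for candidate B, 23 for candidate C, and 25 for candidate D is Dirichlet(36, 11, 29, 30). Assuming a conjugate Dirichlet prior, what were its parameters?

Dirichlet(11, 8, 6, 5)

For a Dirichlet(α) prior with multinomial counts c, the posterior is Dirichlet(α + c) componentwise.
Subtract each count from the matching posterior parameter: 36−25=11, 11−3=8, 29−23=6, 30−25=5.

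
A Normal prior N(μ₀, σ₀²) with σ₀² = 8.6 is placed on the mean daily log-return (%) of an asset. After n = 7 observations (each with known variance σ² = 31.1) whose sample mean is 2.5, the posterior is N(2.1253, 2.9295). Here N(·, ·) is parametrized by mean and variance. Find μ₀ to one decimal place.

With known observation variance, the Normal–Normal posterior has precision τ_n = τ₀ + n/σ² and mean μ_n = (τ₀μ₀ + (n/σ²)x̄)/τ_n.
Here τ₀ = 1/8.6 = 0.116279 and τ_data = 7/31.1 = 0.225080, so τ_n = 0.341359.
Rearranging for μ₀: μ₀ = (μ_n·τ_n − τ_data·x̄)/τ₀ = (2.1253·0.341359 − 0.225080·2.5) / 0.116279 = 0.162790/0.116279 ≈ 1.4.

μ₀ = 1.4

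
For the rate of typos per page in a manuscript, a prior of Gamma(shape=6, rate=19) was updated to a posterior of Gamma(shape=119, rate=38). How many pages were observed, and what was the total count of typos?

n = 19 pages with total 113 typos

Gamma–Poisson conjugacy: posterior shape = α + Σxᵢ, posterior rate = β + n.
Matching: Σxᵢ = 119 − 6 = 113 and n = 38 − 19 = 19.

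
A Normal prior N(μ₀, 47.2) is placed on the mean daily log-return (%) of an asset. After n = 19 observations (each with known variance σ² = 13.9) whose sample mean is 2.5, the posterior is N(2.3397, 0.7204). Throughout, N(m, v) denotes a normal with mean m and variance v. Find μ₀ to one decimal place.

The posterior mean is a precision-weighted average: μ_n = (τ₀μ₀ + τ_data·x̄)/(τ₀+τ_data), with τ₀=1/σ₀² and τ_data=n/σ².
Here τ₀ = 1/47.2 = 0.021186 and τ_data = 19/13.9 = 1.366906, so τ_n = 1.388092.
Rearranging for μ₀: μ₀ = (μ_n·τ_n − τ_data·x̄)/τ₀ = (2.3397·1.388092 − 1.366906·2.5) / 0.021186 = -0.169546/0.021186 ≈ -8.0.

μ₀ = -8.0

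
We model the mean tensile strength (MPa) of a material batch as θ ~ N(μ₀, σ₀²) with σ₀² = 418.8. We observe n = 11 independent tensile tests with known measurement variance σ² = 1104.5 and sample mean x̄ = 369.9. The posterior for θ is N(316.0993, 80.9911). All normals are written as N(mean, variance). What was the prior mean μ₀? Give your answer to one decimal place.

μ₀ = 91.7

The posterior mean is a precision-weighted average: μ_n = (τ₀μ₀ + τ_data·x̄)/(τ₀+τ_data), with τ₀=1/σ₀² and τ_data=n/σ².
Here τ₀ = 1/418.8 = 0.002388 and τ_data = 11/1104.5 = 0.009959, so τ_n = 0.012347.
Rearranging for μ₀: μ₀ = (μ_n·τ_n − τ_data·x̄)/τ₀ = (316.0993·0.012347 − 0.009959·369.9) / 0.002388 = 0.219044/0.002388 ≈ 91.7.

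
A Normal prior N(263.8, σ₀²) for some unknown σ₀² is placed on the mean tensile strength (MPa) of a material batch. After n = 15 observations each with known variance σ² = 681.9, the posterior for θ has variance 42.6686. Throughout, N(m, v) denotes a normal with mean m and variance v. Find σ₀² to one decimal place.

Posterior precision equals prior precision plus data precision: 1/σ_n² = 1/σ₀² + n/σ².
So 1/σ₀² = 1/42.6686 − 15/681.9 = 0.023436 − 0.021997 = 0.001439.
Hence σ₀² = 1/0.001439 ≈ 694.9.

σ₀² = 694.9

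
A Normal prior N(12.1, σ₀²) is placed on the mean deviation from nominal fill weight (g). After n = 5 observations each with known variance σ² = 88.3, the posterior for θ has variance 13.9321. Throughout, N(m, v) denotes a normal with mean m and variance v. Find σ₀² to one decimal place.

σ₀² = 66.0

Posterior precision equals prior precision plus data precision: 1/σ_n² = 1/σ₀² + n/σ².
So 1/σ₀² = 1/13.9321 − 5/88.3 = 0.071777 − 0.056625 = 0.015152.
Hence σ₀² = 1/0.015152 ≈ 66.0.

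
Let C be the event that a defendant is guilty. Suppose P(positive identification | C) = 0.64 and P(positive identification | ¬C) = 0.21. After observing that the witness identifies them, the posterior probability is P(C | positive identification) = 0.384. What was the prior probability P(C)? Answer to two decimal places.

Bayes' rule in odds form gives O(C|E) = O(C)·[P(E|C)/P(E|¬C)], hence O(C) = O(C|E)/LR.
Posterior odds = 0.384/(1−0.384) = 0.6234. LR = 0.64/0.21 = 3.0476.
Prior odds = 0.6234/3.0476 = 0.2046, so P(C) = 0.2046/(1+0.2046) ≈ 0.17.

P(C) = 0.17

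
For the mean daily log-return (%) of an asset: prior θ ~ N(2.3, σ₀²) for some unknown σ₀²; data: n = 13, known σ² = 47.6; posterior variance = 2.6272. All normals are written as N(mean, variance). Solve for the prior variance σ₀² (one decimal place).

For the Normal–Normal model with known σ², precisions add: τ_n = τ₀ + n/σ².
So 1/σ₀² = 1/2.6272 − 13/47.6 = 0.380633 − 0.273109 = 0.107524.
Hence σ₀² = 1/0.107524 ≈ 9.3.

σ₀² = 9.3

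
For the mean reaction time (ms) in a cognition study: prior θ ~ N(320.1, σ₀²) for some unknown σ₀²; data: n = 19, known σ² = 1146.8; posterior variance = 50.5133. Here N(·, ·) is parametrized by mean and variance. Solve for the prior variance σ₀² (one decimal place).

σ₀² = 309.7

Posterior precision equals prior precision plus data precision: 1/σ_n² = 1/σ₀² + n/σ².
So 1/σ₀² = 1/50.5133 − 19/1146.8 = 0.019797 − 0.016568 = 0.003229.
Hence σ₀² = 1/0.003229 ≈ 309.7.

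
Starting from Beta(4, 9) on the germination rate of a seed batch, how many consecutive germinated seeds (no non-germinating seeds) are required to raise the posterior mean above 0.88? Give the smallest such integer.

After k germinated seeds and 0 non-germinating seeds the posterior is Beta(4+k, 9), with mean (4+k)/(4+9+k).
Set (4+k)/(13+k) > 0.88 and solve: k > (0.88·13 − 4)/(1 − 0.88) = 62.000.
The smallest integer exceeding 62.000 is 63, and checking k=63: (67)/(76) = 0.8816 > 0.88.

k = 63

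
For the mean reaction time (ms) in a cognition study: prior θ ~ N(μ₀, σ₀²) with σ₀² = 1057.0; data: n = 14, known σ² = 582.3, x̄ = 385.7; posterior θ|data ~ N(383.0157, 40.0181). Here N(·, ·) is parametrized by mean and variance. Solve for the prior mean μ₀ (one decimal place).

μ₀ = 314.8

With known observation variance, the Normal–Normal posterior has precision τ_n = τ₀ + n/σ² and mean μ_n = (τ₀μ₀ + (n/σ²)x̄)/τ_n.
Here τ₀ = 1/1057.0 = 0.000946 and τ_data = 14/582.3 = 0.024043, so τ_n = 0.024989.
Rearranging for μ₀: μ₀ = (μ_n·τ_n − τ_data·x̄)/τ₀ = (383.0157·0.024989 − 0.024043·385.7) / 0.000946 = 0.297794/0.000946 ≈ 314.8.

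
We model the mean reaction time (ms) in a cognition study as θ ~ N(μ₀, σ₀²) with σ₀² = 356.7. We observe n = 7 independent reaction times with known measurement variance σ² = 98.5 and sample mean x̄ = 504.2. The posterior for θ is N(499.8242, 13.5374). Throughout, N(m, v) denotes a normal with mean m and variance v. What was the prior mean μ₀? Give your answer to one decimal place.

The posterior mean is a precision-weighted average: μ_n = (τ₀μ₀ + τ_data·x̄)/(τ₀+τ_data), with τ₀=1/σ₀² and τ_data=n/σ².
Here τ₀ = 1/356.7 = 0.002803 and τ_data = 7/98.5 = 0.071066, so τ_n = 0.073869.
Rearranging for μ₀: μ₀ = (μ_n·τ_n − τ_data·x̄)/τ₀ = (499.8242·0.073869 − 0.071066·504.2) / 0.002803 = 1.090037/0.002803 ≈ 388.9.

μ₀ = 388.9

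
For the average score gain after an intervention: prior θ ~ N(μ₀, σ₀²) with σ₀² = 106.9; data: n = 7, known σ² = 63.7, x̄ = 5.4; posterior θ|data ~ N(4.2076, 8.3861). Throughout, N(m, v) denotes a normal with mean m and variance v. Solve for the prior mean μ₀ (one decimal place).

μ₀ = -9.8

The posterior mean is a precision-weighted average: μ_n = (τ₀μ₀ + τ_data·x̄)/(τ₀+τ_data), with τ₀=1/σ₀² and τ_data=n/σ².
Here τ₀ = 1/106.9 = 0.009355 and τ_data = 7/63.7 = 0.109890, so τ_n = 0.119245.
Rearranging for μ₀: μ₀ = (μ_n·τ_n − τ_data·x̄)/τ₀ = (4.2076·0.119245 − 0.109890·5.4) / 0.009355 = -0.091671/0.009355 ≈ -9.8.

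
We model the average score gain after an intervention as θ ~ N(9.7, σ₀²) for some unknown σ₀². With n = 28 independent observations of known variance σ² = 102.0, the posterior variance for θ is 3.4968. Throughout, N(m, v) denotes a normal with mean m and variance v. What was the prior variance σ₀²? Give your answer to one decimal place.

Posterior precision equals prior precision plus data precision: 1/σ_n² = 1/σ₀² + n/σ².
So 1/σ₀² = 1/3.4968 − 28/102.0 = 0.285976 − 0.274510 = 0.011466.
Hence σ₀² = 1/0.011466 ≈ 87.2.

σ₀² = 87.2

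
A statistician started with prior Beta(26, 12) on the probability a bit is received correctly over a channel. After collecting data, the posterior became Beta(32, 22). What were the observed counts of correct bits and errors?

A Beta(α, β) prior with s successes and f failures in binomial data gives a Beta(α+s, β+f) posterior.
So s = 32 − 26 = 6 and f = 22 − 12 = 10.

6 correct bits and 10 errors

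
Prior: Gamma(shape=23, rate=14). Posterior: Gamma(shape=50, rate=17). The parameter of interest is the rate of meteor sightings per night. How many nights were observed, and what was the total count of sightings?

A Gamma(α, β) prior (rate parametrization) on a Poisson rate with n observations summing to S gives posterior Gamma(α+S, β+n).
Matching: Σxᵢ = 50 − 23 = 27 and n = 17 − 14 = 3.

n = 3 nights with total 27 sightings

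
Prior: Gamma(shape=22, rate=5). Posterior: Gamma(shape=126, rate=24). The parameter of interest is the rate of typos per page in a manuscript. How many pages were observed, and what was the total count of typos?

n = 19 pages with total 104 typos

A Gamma(α, β) prior (rate parametrization) on a Poisson rate with n observations summing to S gives posterior Gamma(α+S, β+n).
Matching: Σxᵢ = 126 − 22 = 104 and n = 24 − 5 = 19.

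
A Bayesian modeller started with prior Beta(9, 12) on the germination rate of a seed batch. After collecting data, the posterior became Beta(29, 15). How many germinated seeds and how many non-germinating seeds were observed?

20 germinated seeds and 3 non-germinating seeds

Under Beta–binomial conjugacy the posterior parameters are (α+s, β+f).
So s = 29 − 9 = 20 and f = 15 − 12 = 3.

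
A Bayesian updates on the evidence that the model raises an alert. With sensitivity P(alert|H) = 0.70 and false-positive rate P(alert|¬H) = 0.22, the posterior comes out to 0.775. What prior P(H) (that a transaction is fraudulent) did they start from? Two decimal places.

P(H) = 0.52

Bayes' rule in odds form gives O(H|E) = O(H)·[P(E|H)/P(E|¬H)], hence O(H) = O(H|E)/LR.
Posterior odds = 0.775/(1−0.775) = 3.4444. LR = 0.70/0.22 = 3.1818.
Prior odds = 3.4444/3.1818 = 1.0825, so P(H) = 1.0825/(1+1.0825) ≈ 0.52.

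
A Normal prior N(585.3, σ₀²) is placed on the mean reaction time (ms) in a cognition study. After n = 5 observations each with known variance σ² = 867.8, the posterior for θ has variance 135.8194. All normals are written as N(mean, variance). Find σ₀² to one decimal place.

Posterior precision equals prior precision plus data precision: 1/σ_n² = 1/σ₀² + n/σ².
So 1/σ₀² = 1/135.8194 − 5/867.8 = 0.007363 − 0.005762 = 0.001601.
Hence σ₀² = 1/0.001601 ≈ 624.6.

σ₀² = 624.6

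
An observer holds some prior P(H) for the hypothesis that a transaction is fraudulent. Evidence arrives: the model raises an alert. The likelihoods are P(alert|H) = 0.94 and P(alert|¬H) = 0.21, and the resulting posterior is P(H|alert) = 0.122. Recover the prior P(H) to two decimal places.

P(H) = 0.03

Bayes' rule in odds form gives O(H|E) = O(H)·[P(E|H)/P(E|¬H)], hence O(H) = O(H|E)/LR.
Posterior odds = 0.122/(1−0.122) = 0.1390. LR = 0.94/0.21 = 4.4762.
Prior odds = 0.1390/4.4762 = 0.0311, so P(H) = 0.0311/(1+0.0311) ≈ 0.03.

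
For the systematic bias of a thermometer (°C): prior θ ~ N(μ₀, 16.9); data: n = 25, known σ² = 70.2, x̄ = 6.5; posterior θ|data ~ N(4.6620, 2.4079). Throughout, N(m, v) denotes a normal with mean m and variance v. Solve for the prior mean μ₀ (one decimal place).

The posterior mean is a precision-weighted average: μ_n = (τ₀μ₀ + τ_data·x̄)/(τ₀+τ_data), with τ₀=1/σ₀² and τ_data=n/σ².
Here τ₀ = 1/16.9 = 0.059172 and τ_data = 25/70.2 = 0.356125, so τ_n = 0.415297.
Rearranging for μ₀: μ₀ = (μ_n·τ_n − τ_data·x̄)/τ₀ = (4.6620·0.415297 − 0.356125·6.5) / 0.059172 = -0.378698/0.059172 ≈ -6.4.

μ₀ = -6.4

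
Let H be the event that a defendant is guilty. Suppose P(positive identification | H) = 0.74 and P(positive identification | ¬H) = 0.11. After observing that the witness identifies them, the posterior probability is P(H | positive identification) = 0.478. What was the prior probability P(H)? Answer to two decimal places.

Bayes' rule in odds form gives O(H|E) = O(H)·[P(E|H)/P(E|¬H)], hence O(H) = O(H|E)/LR.
Posterior odds = 0.478/(1−0.478) = 0.9157. LR = 0.74/0.11 = 6.7273.
Prior odds = 0.9157/6.7273 = 0.1361, so P(H) = 0.1361/(1+0.1361) ≈ 0.12.

P(H) = 0.12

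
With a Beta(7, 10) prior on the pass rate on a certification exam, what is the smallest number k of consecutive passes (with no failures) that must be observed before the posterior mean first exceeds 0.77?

k = 27

After k passes and 0 failures the posterior is Beta(7+k, 10), with mean (7+k)/(7+10+k).
Set (7+k)/(17+k) > 0.77 and solve: k > (0.77·17 − 7)/(1 − 0.77) = 26.478.
The smallest integer exceeding 26.478 is 27, and checking k=27: (34)/(44) = 0.7727 > 0.77.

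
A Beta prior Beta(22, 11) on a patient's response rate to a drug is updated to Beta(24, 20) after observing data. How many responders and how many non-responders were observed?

Beta is conjugate to the binomial likelihood: posterior = Beta(a+s, b+f).
Match parameters: s=24−22=2, f=20−11=9.

2 responders and 9 non-responders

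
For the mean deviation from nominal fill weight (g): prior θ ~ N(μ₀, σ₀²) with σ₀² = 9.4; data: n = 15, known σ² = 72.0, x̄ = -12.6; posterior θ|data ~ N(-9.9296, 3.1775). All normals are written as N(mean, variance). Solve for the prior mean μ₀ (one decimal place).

μ₀ = -4.7

The posterior mean is a precision-weighted average: μ_n = (τ₀μ₀ + τ_data·x̄)/(τ₀+τ_data), with τ₀=1/σ₀² and τ_data=n/σ².
Here τ₀ = 1/9.4 = 0.106383 and τ_data = 15/72.0 = 0.208333, so τ_n = 0.314716.
Rearranging for μ₀: μ₀ = (μ_n·τ_n − τ_data·x̄)/τ₀ = (-9.9296·0.314716 − 0.208333·-12.6) / 0.106383 = -0.500008/0.106383 ≈ -4.7.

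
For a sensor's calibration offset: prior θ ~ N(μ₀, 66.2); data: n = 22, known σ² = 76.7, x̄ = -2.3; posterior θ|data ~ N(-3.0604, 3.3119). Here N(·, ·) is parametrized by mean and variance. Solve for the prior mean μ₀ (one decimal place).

With known observation variance, the Normal–Normal posterior has precision τ_n = τ₀ + n/σ² and mean μ_n = (τ₀μ₀ + (n/σ²)x̄)/τ_n.
Here τ₀ = 1/66.2 = 0.015106 and τ_data = 22/76.7 = 0.286832, so τ_n = 0.301938.
Rearranging for μ₀: μ₀ = (μ_n·τ_n − τ_data·x̄)/τ₀ = (-3.0604·0.301938 − 0.286832·-2.3) / 0.015106 = -0.264337/0.015106 ≈ -17.5.

μ₀ = -17.5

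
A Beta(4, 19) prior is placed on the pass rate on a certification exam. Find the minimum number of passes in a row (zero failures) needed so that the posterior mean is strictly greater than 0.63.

After k passes and 0 failures the posterior is Beta(4+k, 19), with mean (4+k)/(4+19+k).
Set (4+k)/(23+k) > 0.63 and solve: k > (0.63·23 − 4)/(1 − 0.63) = 28.351.
The smallest integer exceeding 28.351 is 29.

k = 29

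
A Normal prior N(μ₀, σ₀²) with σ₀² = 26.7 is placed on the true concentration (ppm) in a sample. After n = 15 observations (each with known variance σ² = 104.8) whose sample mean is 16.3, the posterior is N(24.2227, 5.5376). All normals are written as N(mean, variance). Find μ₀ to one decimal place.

μ₀ = 54.5

With known observation variance, the Normal–Normal posterior has precision τ_n = τ₀ + n/σ² and mean μ_n = (τ₀μ₀ + (n/σ²)x̄)/τ_n.
Here τ₀ = 1/26.7 = 0.037453 and τ_data = 15/104.8 = 0.143130, so τ_n = 0.180583.
Rearranging for μ₀: μ₀ = (μ_n·τ_n − τ_data·x̄)/τ₀ = (24.2227·0.180583 − 0.143130·16.3) / 0.037453 = 2.041189/0.037453 ≈ 54.5.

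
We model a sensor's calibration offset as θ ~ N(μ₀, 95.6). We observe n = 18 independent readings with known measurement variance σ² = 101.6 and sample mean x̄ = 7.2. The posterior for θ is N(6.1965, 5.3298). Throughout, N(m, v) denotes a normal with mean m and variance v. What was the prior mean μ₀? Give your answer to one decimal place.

μ₀ = -10.8

The posterior mean is a precision-weighted average: μ_n = (τ₀μ₀ + τ_data·x̄)/(τ₀+τ_data), with τ₀=1/σ₀² and τ_data=n/σ².
Here τ₀ = 1/95.6 = 0.010460 and τ_data = 18/101.6 = 0.177165, so τ_n = 0.187625.
Rearranging for μ₀: μ₀ = (μ_n·τ_n − τ_data·x̄)/τ₀ = (6.1965·0.187625 − 0.177165·7.2) / 0.010460 = -0.112970/0.010460 ≈ -10.8.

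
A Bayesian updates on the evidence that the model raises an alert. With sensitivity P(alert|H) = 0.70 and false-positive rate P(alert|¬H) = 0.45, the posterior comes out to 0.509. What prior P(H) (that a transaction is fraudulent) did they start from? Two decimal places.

In odds form, posterior odds = prior odds × likelihood ratio, so prior odds = posterior odds ÷ LR.
Posterior odds = 0.509/(1−0.509) = 1.0367. LR = 0.70/0.45 = 1.5556.
Prior odds = 1.0367/1.5556 = 0.6664, so P(H) = 0.6664/(1+0.6664) ≈ 0.40.

P(H) = 0.40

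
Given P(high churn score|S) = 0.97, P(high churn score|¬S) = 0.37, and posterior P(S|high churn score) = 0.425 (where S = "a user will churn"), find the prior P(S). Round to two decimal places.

In odds form, posterior odds = prior odds × likelihood ratio, so prior odds = posterior odds ÷ LR.
Posterior odds = 0.425/(1−0.425) = 0.7391. LR = 0.97/0.37 = 2.6216.
Prior odds = 0.7391/2.6216 = 0.2819, so P(S) = 0.2819/(1+0.2819) ≈ 0.22.

P(S) = 0.22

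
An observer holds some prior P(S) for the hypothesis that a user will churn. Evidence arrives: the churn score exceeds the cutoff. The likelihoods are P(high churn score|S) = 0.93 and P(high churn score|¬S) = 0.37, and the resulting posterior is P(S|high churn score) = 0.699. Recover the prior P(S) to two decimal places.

Bayes' rule in odds form gives O(S|E) = O(S)·[P(E|S)/P(E|¬S)], hence O(S) = O(S|E)/LR.
Posterior odds = 0.699/(1−0.699) = 2.3223. LR = 0.93/0.37 = 2.5135.
Prior odds = 2.3223/2.5135 = 0.9239, so P(S) = 0.9239/(1+0.9239) ≈ 0.48.

P(S) = 0.48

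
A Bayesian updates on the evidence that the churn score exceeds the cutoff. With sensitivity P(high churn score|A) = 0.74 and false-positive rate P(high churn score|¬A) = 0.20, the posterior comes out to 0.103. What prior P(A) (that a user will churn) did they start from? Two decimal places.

P(A) = 0.03

Bayes' rule in odds form gives O(A|E) = O(A)·[P(E|A)/P(E|¬A)], hence O(A) = O(A|E)/LR.
Posterior odds = 0.103/(1−0.103) = 0.1148. LR = 0.74/0.20 = 3.7000.
Prior odds = 0.1148/3.7000 = 0.0310, so P(A) = 0.0310/(1+0.0310) ≈ 0.03.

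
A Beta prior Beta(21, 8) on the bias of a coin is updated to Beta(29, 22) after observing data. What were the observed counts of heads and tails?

8 heads and 14 tails

A Beta(a, b) prior with s successes and f failures in binomial data gives a Beta(a+s, b+f) posterior.
So s = 29 − 21 = 8 and f = 22 − 8 = 14.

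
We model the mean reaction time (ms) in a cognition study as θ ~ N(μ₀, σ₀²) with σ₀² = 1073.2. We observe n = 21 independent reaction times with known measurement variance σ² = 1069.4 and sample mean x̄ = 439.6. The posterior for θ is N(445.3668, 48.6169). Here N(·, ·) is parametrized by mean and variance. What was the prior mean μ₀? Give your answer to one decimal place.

The posterior mean is a precision-weighted average: μ_n = (τ₀μ₀ + τ_data·x̄)/(τ₀+τ_data), with τ₀=1/σ₀² and τ_data=n/σ².
Here τ₀ = 1/1073.2 = 0.000932 and τ_data = 21/1069.4 = 0.019637, so τ_n = 0.020569.
Rearranging for μ₀: μ₀ = (μ_n·τ_n − τ_data·x̄)/τ₀ = (445.3668·0.020569 − 0.019637·439.6) / 0.000932 = 0.528325/0.000932 ≈ 566.9.

μ₀ = 566.9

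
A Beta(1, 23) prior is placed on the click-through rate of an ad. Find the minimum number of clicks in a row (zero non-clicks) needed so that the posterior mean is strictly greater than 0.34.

After k clicks and 0 non-clicks the posterior is Beta(1+k, 23), with mean (1+k)/(1+23+k).
Set (1+k)/(24+k) > 0.34 and solve: k > (0.34·24 − 1)/(1 − 0.34) = 10.848.
The smallest integer exceeding 10.848 is 11.

k = 11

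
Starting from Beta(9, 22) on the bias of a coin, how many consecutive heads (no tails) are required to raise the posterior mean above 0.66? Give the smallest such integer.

After k heads and 0 tails the posterior is Beta(9+k, 22), with mean (9+k)/(9+22+k).
Set (9+k)/(31+k) > 0.66 and solve: k > (0.66·31 − 9)/(1 − 0.66) = 33.706.
The smallest integer exceeding 33.706 is 34.

k = 34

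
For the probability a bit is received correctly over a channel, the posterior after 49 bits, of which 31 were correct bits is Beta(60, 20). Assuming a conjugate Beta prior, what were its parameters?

Beta(29, 2)

A Beta(a, b) prior with s successes and f failures in binomial data gives a Beta(a+s, b+f) posterior.
So a = 60 − 31 = 29 and b = 20 − 18 = 2.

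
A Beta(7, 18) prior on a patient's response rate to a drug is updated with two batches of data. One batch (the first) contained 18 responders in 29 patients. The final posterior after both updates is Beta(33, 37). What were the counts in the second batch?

Sequential conjugate updates are equivalent to a single update on the pooled data, so total successes = posterior α − prior α and total failures = posterior β − prior β.
Total across both batches: 33−7=26 responders, 37−18=19 non-responders.
Subtract the first batch: 26−18=8 responders and 19−11=8 non-responders.

8 responders and 8 non-responders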